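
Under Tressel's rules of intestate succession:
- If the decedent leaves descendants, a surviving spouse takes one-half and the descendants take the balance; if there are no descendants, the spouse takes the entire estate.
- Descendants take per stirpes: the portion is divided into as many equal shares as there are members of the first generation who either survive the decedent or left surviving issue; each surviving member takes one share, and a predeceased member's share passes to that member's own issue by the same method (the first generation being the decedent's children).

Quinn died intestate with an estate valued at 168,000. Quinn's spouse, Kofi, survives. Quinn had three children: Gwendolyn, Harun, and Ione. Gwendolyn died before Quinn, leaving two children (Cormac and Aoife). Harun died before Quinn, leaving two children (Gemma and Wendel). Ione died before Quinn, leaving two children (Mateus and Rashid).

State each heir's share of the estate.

Kofi: 84,000; Cormac: 14,000; Aoife: 14,000; Gemma: 14,000; Wendel: 14,000; Mateus: 14,000; Rashid: 14,000

Kofi takes one-half of 168,000 = 84,000. The remaining 84,000 passes to the descendants.
The descendants' portion (84,000) is divided into 3 shares of 28,000: Gwendolyn's 28,000 share passes to Gwendolyn's issue; Harun's 28,000 share passes to Harun's issue; Ione's 28,000 share passes to Ione's issue.
Gwendolyn's share (28,000) is divided into 2 shares of 14,000: Cormac and Aoife each take 14,000.
Harun's share (28,000) is divided into 2 shares of 14,000: Gemma and Wendel each take 14,000.
Ione's share (28,000) is divided into 2 shares of 14,000: Mateus and Rashid each take 14,000.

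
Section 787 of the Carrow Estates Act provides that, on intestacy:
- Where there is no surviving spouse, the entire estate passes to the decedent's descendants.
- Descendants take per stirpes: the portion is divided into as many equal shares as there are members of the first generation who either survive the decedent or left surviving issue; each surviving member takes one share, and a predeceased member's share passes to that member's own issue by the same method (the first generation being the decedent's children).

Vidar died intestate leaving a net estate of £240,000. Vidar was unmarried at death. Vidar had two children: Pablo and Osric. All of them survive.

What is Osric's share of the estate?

The entire £240,000 passes to the descendants.
That amount (£240,000) is divided into 2 shares of £120,000: Pablo and Osric each take £120,000.

Osric receives £120,000.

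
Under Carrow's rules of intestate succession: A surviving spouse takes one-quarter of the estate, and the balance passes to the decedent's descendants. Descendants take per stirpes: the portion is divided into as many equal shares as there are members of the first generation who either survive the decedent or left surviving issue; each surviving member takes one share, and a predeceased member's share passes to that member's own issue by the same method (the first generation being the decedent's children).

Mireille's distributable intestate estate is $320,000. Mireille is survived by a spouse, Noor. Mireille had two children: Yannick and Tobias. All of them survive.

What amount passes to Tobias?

Tobias receives $120,000.

Noor takes one-quarter of $320,000 = $80,000. The remaining $240,000 passes to the descendants.
The descendants' portion ($240,000) is divided into 2 shares of $120,000: Yannick and Tobias each take $120,000.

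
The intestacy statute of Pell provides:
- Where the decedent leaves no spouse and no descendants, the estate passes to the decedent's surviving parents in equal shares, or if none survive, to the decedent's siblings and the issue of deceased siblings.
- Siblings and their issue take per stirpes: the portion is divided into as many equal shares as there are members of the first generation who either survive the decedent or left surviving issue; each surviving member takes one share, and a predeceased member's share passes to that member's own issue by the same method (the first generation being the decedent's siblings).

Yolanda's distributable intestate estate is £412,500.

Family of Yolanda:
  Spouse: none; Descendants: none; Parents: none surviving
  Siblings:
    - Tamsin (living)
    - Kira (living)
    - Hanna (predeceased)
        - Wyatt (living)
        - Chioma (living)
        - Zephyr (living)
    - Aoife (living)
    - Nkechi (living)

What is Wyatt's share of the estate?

Wyatt receives £27,500.

The entire £412,500 passes to the siblings and their issue.
That amount (£412,500) is divided into 5 shares of £82,500: Tamsin, Kira, Aoife, and Nkechi each take £82,500; Hanna's £82,500 share passes to Hanna's issue.
Hanna's share (£82,500) is divided into 3 shares of £27,500: Wyatt, Chioma, and Zephyr each take £27,500.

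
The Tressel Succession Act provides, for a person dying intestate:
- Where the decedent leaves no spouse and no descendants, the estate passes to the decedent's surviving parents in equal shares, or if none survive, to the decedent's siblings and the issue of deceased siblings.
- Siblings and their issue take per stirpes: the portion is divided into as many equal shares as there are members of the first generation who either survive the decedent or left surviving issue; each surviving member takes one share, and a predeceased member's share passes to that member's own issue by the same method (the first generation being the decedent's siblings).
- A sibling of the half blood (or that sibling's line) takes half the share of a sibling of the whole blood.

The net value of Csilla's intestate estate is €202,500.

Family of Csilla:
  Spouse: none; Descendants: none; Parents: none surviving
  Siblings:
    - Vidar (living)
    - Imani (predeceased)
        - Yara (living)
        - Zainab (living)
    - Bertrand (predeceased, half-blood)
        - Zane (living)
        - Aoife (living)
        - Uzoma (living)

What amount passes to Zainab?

The entire €202,500 passes to the siblings and their issue.
Counting each half-blood sibling's line as half a unit, there are 5/2 units in €202,500, so one unit is €81,000. Whole-blood lines (Vidar and Imani) take €81,000 each; half-blood lines (Bertrand) take €40,500 each.
Imani's share (€81,000) is divided into 2 shares of €40,500: Yara and Zainab each take €40,500.
Bertrand's share (€40,500) is divided into 3 shares of €13,500: Zane, Aoife, and Uzoma each take €13,500.

Zainab receives €40,500.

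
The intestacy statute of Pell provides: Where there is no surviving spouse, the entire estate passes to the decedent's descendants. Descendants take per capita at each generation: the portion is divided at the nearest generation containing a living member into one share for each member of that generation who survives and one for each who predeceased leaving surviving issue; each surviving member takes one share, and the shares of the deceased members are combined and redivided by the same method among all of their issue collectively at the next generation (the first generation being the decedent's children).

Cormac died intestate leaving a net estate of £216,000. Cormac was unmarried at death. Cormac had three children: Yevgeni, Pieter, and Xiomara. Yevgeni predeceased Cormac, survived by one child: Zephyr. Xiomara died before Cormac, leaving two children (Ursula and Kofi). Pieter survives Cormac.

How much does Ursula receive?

The entire £216,000 passes to the descendants.
That amount (£216,000) is divided at the children's generation into 3 shares of £72,000. Pieter takes £72,000. The 2 shares of the deceased (Yevgeni and Xiomara) are combined into a pool of £144,000.
That pool (£144,000) is divided at the grandchildren's generation equally among Zephyr, Ursula, and Kofi: £48,000 each.

Ursula receives £48,000.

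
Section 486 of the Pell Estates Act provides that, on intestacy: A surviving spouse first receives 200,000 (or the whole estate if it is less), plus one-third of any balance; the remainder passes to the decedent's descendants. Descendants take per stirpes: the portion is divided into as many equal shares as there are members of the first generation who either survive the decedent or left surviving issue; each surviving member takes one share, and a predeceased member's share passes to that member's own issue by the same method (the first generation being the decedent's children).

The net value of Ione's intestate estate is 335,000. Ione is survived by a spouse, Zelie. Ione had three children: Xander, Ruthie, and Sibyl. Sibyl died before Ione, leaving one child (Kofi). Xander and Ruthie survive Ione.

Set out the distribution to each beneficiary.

Zelie first takes 200,000, leaving a balance of 135,000. Zelie then takes one-third of the balance (45,000), for a total of 245,000. The remaining 90,000 passes to the descendants.
The descendants' portion (90,000) is divided into 3 shares of 30,000: Xander and Ruthie each take 30,000; Sibyl's 30,000 share passes to Sibyl's issue.
Sibyl's share (30,000) passes entirely to Kofi.

Zelie: 245,000; Xander: 30,000; Ruthie: 30,000; Kofi: 30,000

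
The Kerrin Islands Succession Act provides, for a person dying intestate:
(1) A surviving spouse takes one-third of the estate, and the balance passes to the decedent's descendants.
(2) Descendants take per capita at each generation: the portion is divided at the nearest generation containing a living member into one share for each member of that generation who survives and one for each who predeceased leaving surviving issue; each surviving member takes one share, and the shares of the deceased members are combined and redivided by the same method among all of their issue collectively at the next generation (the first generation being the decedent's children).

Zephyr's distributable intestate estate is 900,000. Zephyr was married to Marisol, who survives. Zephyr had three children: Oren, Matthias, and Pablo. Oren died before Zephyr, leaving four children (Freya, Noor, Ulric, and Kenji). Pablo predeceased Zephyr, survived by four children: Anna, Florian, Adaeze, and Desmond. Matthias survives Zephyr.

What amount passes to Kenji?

Kenji receives 50,000.

Marisol takes one-third of 900,000 = 300,000. The remaining 600,000 passes to the descendants.
The descendants' portion (600,000) is divided at the children's generation into 3 shares of 200,000. Matthias takes 200,000. The 2 shares of the deceased (Oren and Pablo) are combined into a pool of 400,000.
That pool (400,000) is divided at the grandchildren's generation equally among Freya, Noor, Ulric, Kenji, Anna, Florian, Adaeze, and Desmond: 50,000 each.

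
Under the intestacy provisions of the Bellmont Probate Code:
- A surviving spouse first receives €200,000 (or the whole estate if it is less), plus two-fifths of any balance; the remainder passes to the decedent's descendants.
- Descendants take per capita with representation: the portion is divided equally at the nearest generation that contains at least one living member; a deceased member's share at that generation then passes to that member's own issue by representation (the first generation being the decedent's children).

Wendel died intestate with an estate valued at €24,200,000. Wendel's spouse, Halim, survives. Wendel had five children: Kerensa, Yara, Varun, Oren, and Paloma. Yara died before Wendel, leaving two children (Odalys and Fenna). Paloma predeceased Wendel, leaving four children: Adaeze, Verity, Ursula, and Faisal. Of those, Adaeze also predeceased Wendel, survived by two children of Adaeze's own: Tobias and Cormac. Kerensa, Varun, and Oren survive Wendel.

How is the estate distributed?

Halim: €9,800,000; Kerensa: €2,880,000; Odalys: €1,440,000; Fenna: €1,440,000; Varun: €2,880,000; Oren: €2,880,000; Tobias: €360,000; Cormac: €360,000; Verity: €720,000; Ursula: €720,000; Faisal: €720,000

Halim first takes €200,000, leaving a balance of €24,000,000. Halim then takes two-fifths of the balance (€9,600,000), for a total of €9,800,000. The remaining €14,400,000 passes to the descendants.
The descendants' portion (€14,400,000) is divided into 5 shares of €2,880,000: Kerensa, Varun, and Oren each take €2,880,000; Yara's €2,880,000 share passes to Yara's issue; Paloma's €2,880,000 share passes to Paloma's issue.
Yara's share (€2,880,000) is divided into 2 shares of €1,440,000: Odalys and Fenna each take €1,440,000.
Paloma's share (€2,880,000) is divided into 4 shares of €720,000: Verity, Ursula, and Faisal each take €720,000; Adaeze's €720,000 share passes to Adaeze's issue.
Adaeze's share (€720,000) is divided into 2 shares of €360,000: Tobias and Cormac each take €360,000.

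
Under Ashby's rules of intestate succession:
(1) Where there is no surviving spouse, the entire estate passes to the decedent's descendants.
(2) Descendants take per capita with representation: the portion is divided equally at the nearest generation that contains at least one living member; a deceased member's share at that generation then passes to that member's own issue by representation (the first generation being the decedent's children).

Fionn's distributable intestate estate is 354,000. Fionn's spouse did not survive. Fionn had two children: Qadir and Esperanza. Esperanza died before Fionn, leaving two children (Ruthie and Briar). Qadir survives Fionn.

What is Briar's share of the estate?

The entire 354,000 passes to the descendants.
That amount (354,000) is divided into 2 shares of 177,000: Qadir takes 177,000; Esperanza's 177,000 share passes to Esperanza's issue.
Esperanza's share (177,000) is divided into 2 shares of 88,500: Ruthie and Briar each take 88,500.

Briar receives 88,500.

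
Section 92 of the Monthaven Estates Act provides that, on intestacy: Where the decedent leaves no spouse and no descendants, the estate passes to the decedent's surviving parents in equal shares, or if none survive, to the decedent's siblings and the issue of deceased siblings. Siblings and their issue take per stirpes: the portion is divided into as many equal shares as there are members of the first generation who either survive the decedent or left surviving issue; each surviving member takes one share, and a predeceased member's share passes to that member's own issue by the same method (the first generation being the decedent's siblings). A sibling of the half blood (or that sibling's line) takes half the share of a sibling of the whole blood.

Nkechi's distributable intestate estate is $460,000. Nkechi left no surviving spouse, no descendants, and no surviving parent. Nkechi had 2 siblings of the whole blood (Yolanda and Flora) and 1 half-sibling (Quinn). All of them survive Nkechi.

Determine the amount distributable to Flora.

The entire $460,000 passes to the siblings and their issue.
Counting each half-blood sibling's line as half a unit, there are 5/2 units in $460,000, so one unit is $184,000. Whole-blood lines (Yolanda and Flora) take $184,000 each; half-blood lines (Quinn) take $92,000 each.

Flora receives $184,000.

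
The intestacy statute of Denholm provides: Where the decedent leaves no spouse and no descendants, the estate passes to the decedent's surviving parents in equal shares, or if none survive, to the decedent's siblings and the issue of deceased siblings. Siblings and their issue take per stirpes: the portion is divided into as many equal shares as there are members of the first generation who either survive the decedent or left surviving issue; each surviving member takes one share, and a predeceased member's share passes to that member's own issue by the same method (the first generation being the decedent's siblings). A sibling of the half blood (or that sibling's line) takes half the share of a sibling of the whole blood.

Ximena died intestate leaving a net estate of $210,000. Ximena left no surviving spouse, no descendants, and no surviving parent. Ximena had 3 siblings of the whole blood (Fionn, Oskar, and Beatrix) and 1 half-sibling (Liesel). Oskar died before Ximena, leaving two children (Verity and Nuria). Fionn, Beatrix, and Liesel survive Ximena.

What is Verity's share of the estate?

Verity receives $30,000.

The entire $210,000 passes to the siblings and their issue.
Counting each half-blood sibling's line as half a unit, there are 7/2 units in $210,000, so one unit is $60,000. Whole-blood lines (Fionn, Oskar, and Beatrix) take $60,000 each; half-blood lines (Liesel) take $30,000 each.
Oskar's share ($60,000) is divided into 2 shares of $30,000: Verity and Nuria each take $30,000.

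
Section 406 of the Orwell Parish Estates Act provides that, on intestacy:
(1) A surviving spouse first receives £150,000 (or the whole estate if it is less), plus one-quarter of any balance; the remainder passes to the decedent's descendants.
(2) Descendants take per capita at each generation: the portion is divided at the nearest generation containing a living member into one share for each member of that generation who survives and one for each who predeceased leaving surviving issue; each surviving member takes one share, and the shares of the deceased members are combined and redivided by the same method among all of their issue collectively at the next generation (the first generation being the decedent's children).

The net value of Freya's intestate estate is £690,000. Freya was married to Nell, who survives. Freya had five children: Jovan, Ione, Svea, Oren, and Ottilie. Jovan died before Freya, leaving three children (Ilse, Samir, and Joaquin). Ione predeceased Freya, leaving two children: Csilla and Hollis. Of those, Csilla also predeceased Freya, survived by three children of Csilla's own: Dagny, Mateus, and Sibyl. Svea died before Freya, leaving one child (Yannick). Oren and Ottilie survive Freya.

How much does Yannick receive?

Yannick receives £40,500.

Nell first takes £150,000, leaving a balance of £540,000. Nell then takes one-quarter of the balance (£135,000), for a total of £285,000. The remaining £405,000 passes to the descendants.
The descendants' portion (£405,000) is divided at the children's generation into 5 shares of £81,000. Oren and Ottilie each take £81,000. The 3 shares of the deceased (Jovan, Ione, and Svea) are combined into a pool of £243,000.
That pool (£243,000) is divided at the grandchildren's generation into 6 shares of £40,500. Ilse, Samir, Joaquin, Hollis, and Yannick each take £40,500. The remaining share for the deceased Csilla (£40,500) is carried to the next generation.
That pool (£40,500) is divided at the great-grandchildren's generation equally among Dagny, Mateus, and Sibyl: £13,500 each.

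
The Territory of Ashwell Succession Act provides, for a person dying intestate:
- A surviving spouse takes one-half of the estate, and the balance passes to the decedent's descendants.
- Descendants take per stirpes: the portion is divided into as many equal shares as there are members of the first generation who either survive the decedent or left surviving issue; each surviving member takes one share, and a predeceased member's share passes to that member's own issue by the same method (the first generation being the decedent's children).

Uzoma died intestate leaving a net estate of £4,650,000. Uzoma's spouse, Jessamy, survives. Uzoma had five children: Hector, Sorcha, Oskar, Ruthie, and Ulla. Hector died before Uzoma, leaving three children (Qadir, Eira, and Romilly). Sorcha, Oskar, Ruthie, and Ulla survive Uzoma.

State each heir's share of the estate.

Jessamy: £2,325,000; Qadir: £155,000; Eira: £155,000; Romilly: £155,000; Sorcha: £465,000; Oskar: £465,000; Ruthie: £465,000; Ulla: £465,000

Jessamy takes one-half of £4,650,000 = £2,325,000. The remaining £2,325,000 passes to the descendants.
The descendants' portion (£2,325,000) is divided into 5 shares of £465,000: Sorcha, Oskar, Ruthie, and Ulla each take £465,000; Hector's £465,000 share passes to Hector's issue.
Hector's share (£465,000) is divided into 3 shares of £155,000: Qadir, Eira, and Romilly each take £155,000.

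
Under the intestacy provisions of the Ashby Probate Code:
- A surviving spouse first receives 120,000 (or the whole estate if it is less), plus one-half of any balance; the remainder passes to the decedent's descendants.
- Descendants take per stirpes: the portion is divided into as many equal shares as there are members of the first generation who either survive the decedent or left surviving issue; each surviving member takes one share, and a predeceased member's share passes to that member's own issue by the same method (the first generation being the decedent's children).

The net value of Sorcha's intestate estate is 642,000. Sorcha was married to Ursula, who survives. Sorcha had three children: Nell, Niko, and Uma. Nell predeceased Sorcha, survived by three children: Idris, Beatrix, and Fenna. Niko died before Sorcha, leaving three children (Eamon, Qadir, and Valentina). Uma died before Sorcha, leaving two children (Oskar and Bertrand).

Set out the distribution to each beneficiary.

Ursula first takes 120,000, leaving a balance of 522,000. Ursula then takes one-half of the balance (261,000), for a total of 381,000. The remaining 261,000 passes to the descendants.
The descendants' portion (261,000) is divided into 3 shares of 87,000: Nell's 87,000 share passes to Nell's issue; Niko's 87,000 share passes to Niko's issue; Uma's 87,000 share passes to Uma's issue.
Nell's share (87,000) is divided into 3 shares of 29,000: Idris, Beatrix, and Fenna each take 29,000.
Niko's share (87,000) is divided into 3 shares of 29,000: Eamon, Qadir, and Valentina each take 29,000.
Uma's share (87,000) is divided into 2 shares of 43,500: Oskar and Bertrand each take 43,500.

Ursula: 381,000; Idris: 29,000; Beatrix: 29,000; Fenna: 29,000; Eamon: 29,000; Qadir: 29,000; Valentina: 29,000; Oskar: 43,500; Bertrand: 43,500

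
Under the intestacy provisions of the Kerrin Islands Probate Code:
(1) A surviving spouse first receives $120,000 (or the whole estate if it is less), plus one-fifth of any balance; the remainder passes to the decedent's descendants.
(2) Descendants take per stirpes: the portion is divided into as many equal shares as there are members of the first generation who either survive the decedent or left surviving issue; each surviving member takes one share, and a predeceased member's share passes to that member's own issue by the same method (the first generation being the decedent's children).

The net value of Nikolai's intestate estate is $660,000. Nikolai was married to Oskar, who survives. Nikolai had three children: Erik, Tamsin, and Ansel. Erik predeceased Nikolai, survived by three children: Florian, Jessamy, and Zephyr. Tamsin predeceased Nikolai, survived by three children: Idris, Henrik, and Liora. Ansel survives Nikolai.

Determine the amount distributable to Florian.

Oskar first takes $120,000, leaving a balance of $540,000. Oskar then takes one-fifth of the balance ($108,000), for a total of $228,000. The remaining $432,000 passes to the descendants.
The descendants' portion ($432,000) is divided into 3 shares of $144,000: Ansel takes $144,000; Erik's $144,000 share passes to Erik's issue; Tamsin's $144,000 share passes to Tamsin's issue.
Erik's share ($144,000) is divided into 3 shares of $48,000: Florian, Jessamy, and Zephyr each take $48,000.
Tamsin's share ($144,000) is divided into 3 shares of $48,000: Idris, Henrik, and Liora each take $48,000.

Florian receives $48,000.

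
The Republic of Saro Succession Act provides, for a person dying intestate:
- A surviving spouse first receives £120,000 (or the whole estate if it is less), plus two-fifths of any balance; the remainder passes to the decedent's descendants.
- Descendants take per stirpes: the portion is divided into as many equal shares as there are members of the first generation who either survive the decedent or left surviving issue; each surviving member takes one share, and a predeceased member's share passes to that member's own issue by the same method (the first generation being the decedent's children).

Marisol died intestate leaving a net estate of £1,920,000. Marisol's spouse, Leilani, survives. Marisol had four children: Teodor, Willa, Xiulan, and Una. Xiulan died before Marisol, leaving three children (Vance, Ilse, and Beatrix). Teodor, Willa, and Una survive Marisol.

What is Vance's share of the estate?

Vance receives £90,000.

Leilani first takes £120,000, leaving a balance of £1,800,000. Leilani then takes two-fifths of the balance (£720,000), for a total of £840,000. The remaining £1,080,000 passes to the descendants.
The descendants' portion (£1,080,000) is divided into 4 shares of £270,000: Teodor, Willa, and Una each take £270,000; Xiulan's £270,000 share passes to Xiulan's issue.
Xiulan's share (£270,000) is divided into 3 shares of £90,000: Vance, Ilse, and Beatrix each take £90,000.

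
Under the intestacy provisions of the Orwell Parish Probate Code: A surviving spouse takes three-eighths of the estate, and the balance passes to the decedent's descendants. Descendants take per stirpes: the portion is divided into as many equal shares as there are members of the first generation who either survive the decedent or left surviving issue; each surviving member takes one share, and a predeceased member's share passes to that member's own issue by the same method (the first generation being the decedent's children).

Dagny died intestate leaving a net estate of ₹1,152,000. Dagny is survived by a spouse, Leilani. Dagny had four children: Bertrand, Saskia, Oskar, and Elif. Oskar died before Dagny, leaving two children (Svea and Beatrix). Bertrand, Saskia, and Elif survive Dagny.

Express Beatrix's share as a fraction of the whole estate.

Leilani takes three-eighths of ₹1,152,000 = ₹432,000. The remaining ₹720,000 passes to the descendants.
The descendants' portion (₹720,000) is divided into 4 shares of ₹180,000: Bertrand, Saskia, and Elif each take ₹180,000; Oskar's ₹180,000 share passes to Oskar's issue.
Oskar's share (₹180,000) is divided into 2 shares of ₹90,000: Svea and Beatrix each take ₹90,000.

Beatrix receives 5/64 of the estate.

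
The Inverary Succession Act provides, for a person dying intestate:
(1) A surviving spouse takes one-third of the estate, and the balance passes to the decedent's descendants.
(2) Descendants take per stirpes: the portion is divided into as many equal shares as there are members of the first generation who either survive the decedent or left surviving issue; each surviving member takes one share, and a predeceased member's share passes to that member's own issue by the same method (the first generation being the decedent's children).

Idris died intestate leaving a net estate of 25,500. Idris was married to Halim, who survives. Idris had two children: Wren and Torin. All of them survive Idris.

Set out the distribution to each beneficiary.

Halim takes one-third of 25,500 = 8,500. The remaining 17,000 passes to the descendants.
The descendants' portion (17,000) is divided into 2 shares of 8,500: Wren and Torin each take 8,500.

Halim: 8,500; Wren: 8,500; Torin: 8,500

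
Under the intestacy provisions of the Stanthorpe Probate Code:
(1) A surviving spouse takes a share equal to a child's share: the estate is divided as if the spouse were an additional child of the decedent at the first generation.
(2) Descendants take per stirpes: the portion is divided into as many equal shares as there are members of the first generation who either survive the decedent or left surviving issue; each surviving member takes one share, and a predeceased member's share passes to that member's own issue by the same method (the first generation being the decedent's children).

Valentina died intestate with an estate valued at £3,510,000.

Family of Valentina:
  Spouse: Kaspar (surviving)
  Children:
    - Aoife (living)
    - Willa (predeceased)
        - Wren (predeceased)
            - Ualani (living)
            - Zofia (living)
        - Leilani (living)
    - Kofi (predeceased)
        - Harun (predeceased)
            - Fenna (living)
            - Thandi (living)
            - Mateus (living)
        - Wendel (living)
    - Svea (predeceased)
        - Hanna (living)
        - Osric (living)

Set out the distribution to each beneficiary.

The spouse counts as an additional share at the children's level, so there are 5 primary shares of £702,000. Kaspar takes one such share (£702,000).
The children's combined portion (£2,808,000) is divided into 4 shares of £702,000: Aoife takes £702,000; Willa's £702,000 share passes to Willa's issue; Kofi's £702,000 share passes to Kofi's issue; Svea's £702,000 share passes to Svea's issue.
Willa's share (£702,000) is divided into 2 shares of £351,000: Leilani takes £351,000; Wren's £351,000 share passes to Wren's issue.
Wren's share (£351,000) is divided into 2 shares of £175,500: Ualani and Zofia each take £175,500.
Kofi's share (£702,000) is divided into 2 shares of £351,000: Wendel takes £351,000; Harun's £351,000 share passes to Harun's issue.
Harun's share (£351,000) is divided into 3 shares of £117,000: Fenna, Thandi, and Mateus each take £117,000.
Svea's share (£702,000) is divided into 2 shares of £351,000: Hanna and Osric each take £351,000.

Kaspar: £702,000; Aoife: £702,000; Ualani: £175,500; Zofia: £175,500; Leilani: £351,000; Fenna: £117,000; Thandi: £117,000; Mateus: £117,000; Wendel: £351,000; Hanna: £351,000; Osric: £351,000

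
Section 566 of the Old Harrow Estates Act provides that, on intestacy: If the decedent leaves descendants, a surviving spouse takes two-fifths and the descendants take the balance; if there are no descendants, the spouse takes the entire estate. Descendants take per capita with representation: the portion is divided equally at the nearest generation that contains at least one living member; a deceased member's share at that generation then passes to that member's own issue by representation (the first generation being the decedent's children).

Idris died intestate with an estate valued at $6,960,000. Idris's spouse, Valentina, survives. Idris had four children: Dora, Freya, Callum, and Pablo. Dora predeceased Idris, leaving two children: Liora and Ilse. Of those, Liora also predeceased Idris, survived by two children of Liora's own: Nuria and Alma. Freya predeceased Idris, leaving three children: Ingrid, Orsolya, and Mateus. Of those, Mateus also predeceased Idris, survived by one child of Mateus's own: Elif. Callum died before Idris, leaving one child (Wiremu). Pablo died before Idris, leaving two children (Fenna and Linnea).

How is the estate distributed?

Valentina: $2,784,000; Nuria: $261,000; Alma: $261,000; Ilse: $522,000; Ingrid: $522,000; Orsolya: $522,000; Elif: $522,000; Wiremu: $522,000; Fenna: $522,000; Linnea: $522,000

Valentina takes two-fifths of $6,960,000 = $2,784,000. The remaining $4,176,000 passes to the descendants.
No child survives, so the initial division is made at the grandchildren's generation.
The descendants' portion ($4,176,000) is divided into 8 shares of $522,000: Ilse, Ingrid, Orsolya, Wiremu, Fenna, and Linnea each take $522,000; Liora's $522,000 share passes to Liora's issue; Mateus's $522,000 share passes to Mateus's issue.
Liora's share ($522,000) is divided into 2 shares of $261,000: Nuria and Alma each take $261,000.
Mateus's share ($522,000) passes entirely to Elif.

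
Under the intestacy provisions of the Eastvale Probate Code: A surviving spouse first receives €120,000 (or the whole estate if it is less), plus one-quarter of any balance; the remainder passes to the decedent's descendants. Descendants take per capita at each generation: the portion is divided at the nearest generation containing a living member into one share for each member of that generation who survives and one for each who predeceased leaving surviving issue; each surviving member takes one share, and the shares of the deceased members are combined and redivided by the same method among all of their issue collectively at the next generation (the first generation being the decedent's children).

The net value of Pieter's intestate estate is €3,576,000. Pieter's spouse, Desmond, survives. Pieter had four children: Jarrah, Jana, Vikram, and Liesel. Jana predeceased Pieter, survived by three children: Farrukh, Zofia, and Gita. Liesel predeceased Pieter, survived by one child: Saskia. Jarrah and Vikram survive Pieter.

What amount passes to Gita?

Gita receives €324,000.

Desmond first takes €120,000, leaving a balance of €3,456,000. Desmond then takes one-quarter of the balance (€864,000), for a total of €984,000. The remaining €2,592,000 passes to the descendants.
The descendants' portion (€2,592,000) is divided at the children's generation into 4 shares of €648,000. Jarrah and Vikram each take €648,000. The 2 shares of the deceased (Jana and Liesel) are combined into a pool of €1,296,000.
That pool (€1,296,000) is divided at the grandchildren's generation equally among Farrukh, Zofia, Gita, and Saskia: €324,000 each.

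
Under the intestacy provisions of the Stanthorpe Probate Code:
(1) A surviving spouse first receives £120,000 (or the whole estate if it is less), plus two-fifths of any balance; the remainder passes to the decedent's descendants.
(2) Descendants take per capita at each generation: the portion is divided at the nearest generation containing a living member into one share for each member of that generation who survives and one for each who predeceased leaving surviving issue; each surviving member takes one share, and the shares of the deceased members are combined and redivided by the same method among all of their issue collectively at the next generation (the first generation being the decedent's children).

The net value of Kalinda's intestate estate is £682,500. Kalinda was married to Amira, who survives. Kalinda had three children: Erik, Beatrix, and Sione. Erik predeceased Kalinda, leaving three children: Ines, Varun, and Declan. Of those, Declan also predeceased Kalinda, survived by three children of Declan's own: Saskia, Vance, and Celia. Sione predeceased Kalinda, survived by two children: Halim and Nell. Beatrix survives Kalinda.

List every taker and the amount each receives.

Amira: £345,000; Ines: £45,000; Varun: £45,000; Saskia: £15,000; Vance: £15,000; Celia: £15,000; Beatrix: £112,500; Halim: £45,000; Nell: £45,000

Amira first takes £120,000, leaving a balance of £562,500. Amira then takes two-fifths of the balance (£225,000), for a total of £345,000. The remaining £337,500 passes to the descendants.
The descendants' portion (£337,500) is divided at the children's generation into 3 shares of £112,500. Beatrix takes £112,500. The 2 shares of the deceased (Erik and Sione) are combined into a pool of £225,000.
That pool (£225,000) is divided at the grandchildren's generation into 5 shares of £45,000. Ines, Varun, Halim, and Nell each take £45,000. The remaining share for the deceased Declan (£45,000) is carried to the next generation.
That pool (£45,000) is divided at the great-grandchildren's generation equally among Saskia, Vance, and Celia: £15,000 each.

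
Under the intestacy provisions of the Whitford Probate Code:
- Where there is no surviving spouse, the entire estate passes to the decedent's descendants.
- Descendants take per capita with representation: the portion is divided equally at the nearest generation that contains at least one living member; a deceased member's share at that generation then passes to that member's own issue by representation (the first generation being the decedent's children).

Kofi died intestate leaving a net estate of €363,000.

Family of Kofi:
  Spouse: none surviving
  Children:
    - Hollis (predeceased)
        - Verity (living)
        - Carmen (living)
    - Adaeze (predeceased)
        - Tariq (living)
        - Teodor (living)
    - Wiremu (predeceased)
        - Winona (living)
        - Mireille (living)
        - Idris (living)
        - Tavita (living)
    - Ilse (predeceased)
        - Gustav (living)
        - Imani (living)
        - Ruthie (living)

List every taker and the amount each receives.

Verity: €33,000; Carmen: €33,000; Tariq: €33,000; Teodor: €33,000; Winona: €33,000; Mireille: €33,000; Idris: €33,000; Tavita: €33,000; Gustav: €33,000; Imani: €33,000; Ruthie: €33,000

The entire €363,000 passes to the descendants.
No child survives, so the initial division is made at the grandchildren's generation.
That amount (€363,000) is divided into 11 shares of €33,000: Verity, Carmen, Tariq, Teodor, Winona, Mireille, Idris, Tavita, Gustav, Imani, and Ruthie each take €33,000.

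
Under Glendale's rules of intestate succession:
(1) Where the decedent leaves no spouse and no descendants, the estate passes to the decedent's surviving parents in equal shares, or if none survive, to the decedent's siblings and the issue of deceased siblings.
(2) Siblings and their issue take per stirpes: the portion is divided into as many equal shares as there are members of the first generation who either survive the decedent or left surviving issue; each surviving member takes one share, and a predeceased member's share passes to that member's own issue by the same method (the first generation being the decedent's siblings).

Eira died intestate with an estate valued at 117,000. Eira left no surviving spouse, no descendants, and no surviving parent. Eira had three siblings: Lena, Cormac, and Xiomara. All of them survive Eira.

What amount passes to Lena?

Lena receives 39,000.

The entire 117,000 passes to the siblings and their issue.
That amount (117,000) is divided into 3 shares of 39,000: Lena, Cormac, and Xiomara each take 39,000.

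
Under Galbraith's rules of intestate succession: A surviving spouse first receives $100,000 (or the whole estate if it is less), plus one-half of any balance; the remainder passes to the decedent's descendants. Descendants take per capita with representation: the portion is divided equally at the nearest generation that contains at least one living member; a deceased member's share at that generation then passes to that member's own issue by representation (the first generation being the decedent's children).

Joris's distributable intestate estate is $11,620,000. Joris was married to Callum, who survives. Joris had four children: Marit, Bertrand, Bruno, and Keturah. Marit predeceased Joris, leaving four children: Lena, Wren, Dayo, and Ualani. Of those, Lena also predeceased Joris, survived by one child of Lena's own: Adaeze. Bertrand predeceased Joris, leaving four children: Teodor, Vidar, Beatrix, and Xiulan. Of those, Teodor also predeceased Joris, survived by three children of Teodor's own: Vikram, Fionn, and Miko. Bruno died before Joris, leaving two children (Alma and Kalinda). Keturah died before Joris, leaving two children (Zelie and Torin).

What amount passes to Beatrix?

Beatrix receives $480,000.

Callum first takes $100,000, leaving a balance of $11,520,000. Callum then takes one-half of the balance ($5,760,000), for a total of $5,860,000. The remaining $5,760,000 passes to the descendants.
No child survives, so the initial division is made at the grandchildren's generation.
The descendants' portion ($5,760,000) is divided into 12 shares of $480,000: Wren, Dayo, Ualani, Vidar, Beatrix, Xiulan, Alma, Kalinda, Zelie, and Torin each take $480,000; Lena's $480,000 share passes to Lena's issue; Teodor's $480,000 share passes to Teodor's issue.
Lena's share ($480,000) passes entirely to Adaeze.
Teodor's share ($480,000) is divided into 3 shares of $160,000: Vikram, Fionn, and Miko each take $160,000.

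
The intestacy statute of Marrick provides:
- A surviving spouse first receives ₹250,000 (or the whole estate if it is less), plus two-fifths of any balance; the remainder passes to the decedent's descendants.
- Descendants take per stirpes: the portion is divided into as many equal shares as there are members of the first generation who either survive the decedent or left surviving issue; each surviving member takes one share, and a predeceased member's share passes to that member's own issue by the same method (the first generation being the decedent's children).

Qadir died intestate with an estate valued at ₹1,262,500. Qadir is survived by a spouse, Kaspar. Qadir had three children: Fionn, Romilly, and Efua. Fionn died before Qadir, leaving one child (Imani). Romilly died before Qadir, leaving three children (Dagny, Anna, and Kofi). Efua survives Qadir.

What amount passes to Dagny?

Kaspar first takes ₹250,000, leaving a balance of ₹1,012,500. Kaspar then takes two-fifths of the balance (₹405,000), for a total of ₹655,000. The remaining ₹607,500 passes to the descendants.
The descendants' portion (₹607,500) is divided into 3 shares of ₹202,500: Efua takes ₹202,500; Fionn's ₹202,500 share passes to Fionn's issue; Romilly's ₹202,500 share passes to Romilly's issue.
Fionn's share (₹202,500) passes entirely to Imani.
Romilly's share (₹202,500) is divided into 3 shares of ₹67,500: Dagny, Anna, and Kofi each take ₹67,500.

Dagny receives ₹67,500.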